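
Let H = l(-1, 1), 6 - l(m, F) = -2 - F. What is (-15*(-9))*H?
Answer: 1215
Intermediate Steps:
l(m, F) = 8 + F (l(m, F) = 6 - (-2 - F) = 6 + (2 + F) = 8 + F)
H = 9 (H = 8 + 1 = 9)
(-15*(-9))*H = -15*(-9)*9 = 135*9 = 1215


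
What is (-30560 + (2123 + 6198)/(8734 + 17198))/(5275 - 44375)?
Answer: 792473599/1013941200 ≈ 0.78158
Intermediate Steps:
(-30560 + (2123 + 6198)/(8734 + 17198))/(5275 - 44375) = (-30560 + 8321/25932)/(-39100) = (-30560 + 8321*(1/25932))*(-1/39100) = (-30560 + 8321/25932)*(-1/39100) = -792473599/25932*(-1/39100) = 792473599/1013941200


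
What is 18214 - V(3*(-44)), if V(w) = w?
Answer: 18346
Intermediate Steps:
18214 - V(3*(-44)) = 18214 - 3*(-44) = 18214 - 1*(-132) = 18214 + 132 = 18346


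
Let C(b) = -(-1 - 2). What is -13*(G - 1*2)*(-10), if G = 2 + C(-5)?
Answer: 390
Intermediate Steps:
C(b) = 3 (C(b) = -1*(-3) = 3)
G = 5 (G = 2 + 3 = 5)
-13*(G - 1*2)*(-10) = -13*(5 - 1*2)*(-10) = -13*(5 - 2)*(-10) = -13*3*(-10) = -39*(-10) = 390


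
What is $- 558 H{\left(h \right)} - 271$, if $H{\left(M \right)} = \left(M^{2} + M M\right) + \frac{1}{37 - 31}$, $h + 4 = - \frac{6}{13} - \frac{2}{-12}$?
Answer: $- \frac{3540491}{169} \approx -20950.0$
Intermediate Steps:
$h = - \frac{335}{78}$ ($h = -4 - \left(- \frac{1}{6} + \frac{6}{13}\right) = -4 - \frac{23}{78} = - \frac{335}{78} \approx -4.2949$)
$H{\left(M \right)} = \frac{1}{6} + 2 M^{2}$ ($H{\left(M \right)} = \left(M^{2} + M^{2}\right) + \frac{1}{6} = 2 M^{2} + \frac{1}{6} = \frac{1}{6} + 2 M^{2}$)
$- 558 H{\left(h \right)} - 271 = - 558 \left(\frac{1}{6} + 2 \left(- \frac{335}{78}\right)^{2}\right) - 271 = - 558 \left(\frac{1}{6} + 2 \cdot \frac{112225}{6084}\right) - 271 = - 558 \left(\frac{1}{6} + \frac{112225}{3042}\right) - 271 = \left(-558\right) \frac{56366}{1521} - 271 = - \frac{3494692}{169} - 271 = - \frac{3540491}{169}$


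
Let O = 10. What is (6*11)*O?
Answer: 660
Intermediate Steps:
(6*11)*O = (6*11)*10 = 66*10 = 660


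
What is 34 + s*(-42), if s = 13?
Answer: -512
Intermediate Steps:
34 + s*(-42) = 34 + 13*(-42) = 34 - 546 = -512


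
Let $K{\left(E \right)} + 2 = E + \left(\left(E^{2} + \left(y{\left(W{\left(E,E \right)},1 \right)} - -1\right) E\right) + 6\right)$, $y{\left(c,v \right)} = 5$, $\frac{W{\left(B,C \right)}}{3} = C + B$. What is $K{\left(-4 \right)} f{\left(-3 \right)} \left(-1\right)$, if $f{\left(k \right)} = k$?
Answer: $-24$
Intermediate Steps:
$W{\left(B,C \right)} = 3 B + 3 C$ ($W{\left(B,C \right)} = 3 \left(C + B\right) = 3 \left(B + C\right) = 3 B + 3 C$)
$K{\left(E \right)} = 4 + E^{2} + 7 E$ ($K{\left(E \right)} = -2 + \left(E + \left(\left(E^{2} + \left(5 - -1\right) E\right) + 6\right)\right) = -2 + \left(E + \left(\left(E^{2} + \left(5 + 1\right) E\right) + 6\right)\right) = -2 + \left(E + \left(\left(E^{2} + 6 E\right) + 6\right)\right) = -2 + \left(E + \left(6 + E^{2} + 6 E\right)\right) = -2 + \left(6 + E^{2} + 7 E\right) = 4 + E^{2} + 7 E$)
$K{\left(-4 \right)} f{\left(-3 \right)} \left(-1\right) = \left(4 + \left(-4\right)^{2} + 7 \left(-4\right)\right) \left(-3\right) \left(-1\right) = \left(4 + 16 - 28\right) \left(-3\right) \left(-1\right) = \left(-8\right) \left(-3\right) \left(-1\right) = 24 \left(-1\right) = -24$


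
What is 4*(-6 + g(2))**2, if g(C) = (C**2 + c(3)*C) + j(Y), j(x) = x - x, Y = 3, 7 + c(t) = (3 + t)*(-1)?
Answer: 3136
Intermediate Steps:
c(t) = -10 - t (c(t) = -7 + (3 + t)*(-1) = -7 + (-3 - t) = -10 - t)
j(x) = 0
g(C) = C**2 - 13*C (g(C) = (C**2 + (-10 - 1*3)*C) + 0 = (C**2 + (-10 - 3)*C) + 0 = (C**2 - 13*C) + 0 = C**2 - 13*C)
4*(-6 + g(2))**2 = 4*(-6 + 2*(-13 + 2))**2 = 4*(-6 + 2*(-11))**2 = 4*(-6 - 22)**2 = 4*(-28)**2 = 4*784 = 3136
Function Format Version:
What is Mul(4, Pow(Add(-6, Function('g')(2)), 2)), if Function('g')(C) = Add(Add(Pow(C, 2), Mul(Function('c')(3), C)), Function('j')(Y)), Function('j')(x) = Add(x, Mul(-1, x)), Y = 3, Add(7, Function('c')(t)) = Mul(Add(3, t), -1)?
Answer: 3136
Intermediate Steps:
Function('c')(t) = Add(-10, Mul(-1, t)) (Function('c')(t) = Add(-7, Mul(Add(3, t), -1)) = Add(-7, Add(-3, Mul(-1, t))) = Add(-10, Mul(-1, t)))
Function('j')(x) = 0
Function('g')(C) = Add(Pow(C, 2), Mul(-13, C)) (Function('g')(C) = Add(Add(Pow(C, 2), Mul(Add(-10, Mul(-1, 3)), C)), 0) = Add(Add(Pow(C, 2), Mul(Add(-10, -3), C)), 0) = Add(Add(Pow(C, 2), Mul(-13, C)), 0) = Add(Pow(C, 2), Mul(-13, C)))
Mul(4, Pow(Add(-6, Function('g')(2)), 2)) = Mul(4, Pow(Add(-6, Mul(2, Add(-13, 2))), 2)) = Mul(4, Pow(Add(-6, Mul(2, -11)), 2)) = Mul(4, Pow(Add(-6, -22), 2)) = Mul(4, Pow(-28, 2)) = Mul(4, 784) = 3136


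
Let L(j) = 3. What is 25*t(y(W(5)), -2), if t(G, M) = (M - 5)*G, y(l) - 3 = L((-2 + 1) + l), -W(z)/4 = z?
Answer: -1050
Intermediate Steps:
W(z) = -4*z
y(l) = 6 (y(l) = 3 + 3 = 6)
t(G, M) = G*(-5 + M) (t(G, M) = (-5 + M)*G = G*(-5 + M))
25*t(y(W(5)), -2) = 25*(6*(-5 - 2)) = 25*(6*(-7)) = 25*(-42) = -1050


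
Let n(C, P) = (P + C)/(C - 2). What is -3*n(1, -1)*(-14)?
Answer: 0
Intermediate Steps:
n(C, P) = (C + P)/(-2 + C)
-3*n(1, -1)*(-14) = -3*(1 - 1)/(-2 + 1)*(-14) = -3*0/(-1)*(-14) = -(-3)*0*(-14) = -3*0*(-14) = 0*(-14) = 0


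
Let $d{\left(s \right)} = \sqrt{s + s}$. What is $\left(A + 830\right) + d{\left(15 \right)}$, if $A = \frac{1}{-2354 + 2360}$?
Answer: $\frac{4981}{6} + \sqrt{30} \approx 835.64$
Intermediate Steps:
$d{\left(s \right)} = \sqrt{2} \sqrt{s}$ ($d{\left(s \right)} = \sqrt{2 s} = \sqrt{2} \sqrt{s}$)
$A = \frac{1}{6} \approx 0.16667$
$\left(A + 830\right) + d{\left(15 \right)} = \left(\frac{1}{6} + 830\right) + \sqrt{2} \sqrt{15} = \frac{4981}{6} + \sqrt{30}$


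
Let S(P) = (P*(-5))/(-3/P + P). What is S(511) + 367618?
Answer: 95990371319/261118 ≈ 3.6761e+5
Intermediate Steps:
S(P) = -5*P/(P - 3/P) (S(P) = (-5*P)/(P - 3/P) = -5*P/(P - 3/P))
S(511) + 367618 = -5*511²/(-3 + 511²) + 367618 = -5*261121/(-3 + 261121) + 367618 = -5*261121/261118 + 367618 = -5*261121*1/261118 + 367618 = -1305605/261118 + 367618 = 95990371319/261118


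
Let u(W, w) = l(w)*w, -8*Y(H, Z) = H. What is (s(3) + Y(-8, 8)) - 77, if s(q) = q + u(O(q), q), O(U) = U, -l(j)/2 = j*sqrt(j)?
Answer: -73 - 18*sqrt(3) ≈ -104.18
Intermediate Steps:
l(j) = -2*j**(3/2) (l(j) = -2*j*sqrt(j) = -2*j**(3/2))
Y(H, Z) = -H/8
u(W, w) = -2*w**(5/2) (u(W, w) = (-2*w**(3/2))*w = -2*w**(5/2))
s(q) = q - 2*q**(5/2)
(s(3) + Y(-8, 8)) - 77 = ((3 - 18*sqrt(3)) - 1/8*(-8)) - 77 = ((3 - 18*sqrt(3)) + 1) - 77 = (4 - 18*sqrt(3)) - 77 = -73 - 18*sqrt(3)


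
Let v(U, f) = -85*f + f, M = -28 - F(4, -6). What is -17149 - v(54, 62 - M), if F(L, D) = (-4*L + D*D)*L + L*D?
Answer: -4885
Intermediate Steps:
F(L, D) = D*L + L*(D² - 4*L) (F(L, D) = (-4*L + D²)*L + D*L = (D² - 4*L)*L + D*L = L*(D² - 4*L) + D*L = D*L + L*(D² - 4*L))
M = -84 (M = -28 - 4*(-6 + (-6)² - 4*4) = -28 - 4*(-6 + 36 - 16) = -28 - 4*14 = -28 - 1*56 = -28 - 56 = -84)
v(U, f) = -84*f
-17149 - v(54, 62 - M) = -17149 - (-84)*(62 - 1*(-84)) = -17149 - (-84)*(62 + 84) = -17149 - (-84)*146 = -17149 - 1*(-12264) = -17149 + 12264 = -4885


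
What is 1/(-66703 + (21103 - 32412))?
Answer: -1/78012 ≈ -1.2819e-5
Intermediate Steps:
1/(-66703 + (21103 - 32412)) = 1/(-66703 - 11309) = 1/(-78012) = -1/78012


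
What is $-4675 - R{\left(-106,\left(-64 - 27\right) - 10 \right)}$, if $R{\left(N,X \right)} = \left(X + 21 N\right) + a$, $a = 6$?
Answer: $-2354$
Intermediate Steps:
$R{\left(N,X \right)} = 6 + X + 21 N$ ($R{\left(N,X \right)} = \left(X + 21 N\right) + 6 = 6 + X + 21 N$)
$-4675 - R{\left(-106,\left(-64 - 27\right) - 10 \right)} = -4675 - \left(6 - 101 + 21 \left(-106\right)\right) = -4675 - \left(6 - 101 - 2226\right) = -4675 - -2321 = -4675 + 2321 = -2354$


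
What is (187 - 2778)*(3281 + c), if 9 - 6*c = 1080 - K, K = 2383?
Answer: -27202909/3 ≈ -9.0676e+6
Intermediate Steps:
c = 656/3 (c = 3/2 - (1080 - 1*2383)/6 = 3/2 - (1080 - 2383)/6 = 3/2 - ⅙*(-1303) = 3/2 + 1303/6 = 656/3 ≈ 218.67)
(187 - 2778)*(3281 + c) = (187 - 2778)*(3281 + 656/3) = -2591*10499/3 = -27202909/3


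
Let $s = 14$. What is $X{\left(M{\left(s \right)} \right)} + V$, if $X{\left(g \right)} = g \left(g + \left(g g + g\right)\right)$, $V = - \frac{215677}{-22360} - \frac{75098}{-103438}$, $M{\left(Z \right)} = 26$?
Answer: $\frac{21901030701923}{1156436840} \approx 18938.0$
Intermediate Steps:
$V = \frac{11994194403}{1156436840}$ ($V = \left(-215677\right) \left(- \frac{1}{22360}\right) - - \frac{37549}{51719} = \frac{215677}{22360} + \frac{37549}{51719} = \frac{11994194403}{1156436840} \approx 10.372$)
$X{\left(g \right)} = g \left(g^{2} + 2 g\right)$ ($X{\left(g \right)} = g \left(g + \left(g^{2} + g\right)\right) = g \left(g + \left(g + g^{2}\right)\right) = g \left(g^{2} + 2 g\right)$)
$X{\left(M{\left(s \right)} \right)} + V = 26^{2} \left(2 + 26\right) + \frac{11994194403}{1156436840} = 676 \cdot 28 + \frac{11994194403}{1156436840} = 18928 + \frac{11994194403}{1156436840} = \frac{21901030701923}{1156436840}$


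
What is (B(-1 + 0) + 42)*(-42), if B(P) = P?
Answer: -1722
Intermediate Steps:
(B(-1 + 0) + 42)*(-42) = ((-1 + 0) + 42)*(-42) = (-1 + 42)*(-42) = 41*(-42) = -1722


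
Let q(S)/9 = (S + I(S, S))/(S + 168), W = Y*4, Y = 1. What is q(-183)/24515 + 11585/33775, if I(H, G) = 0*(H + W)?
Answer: 8220422/23656975 ≈ 0.34748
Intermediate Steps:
W = 4 (W = 1*4 = 4)
I(H, G) = 0 (I(H, G) = 0*(H + 4) = 0*(4 + H) = 0)
q(S) = 9*S/(168 + S) (q(S) = 9*((S + 0)/(S + 168)) = 9*(S/(168 + S)) = 9*S/(168 + S))
q(-183)/24515 + 11585/33775 = (9*(-183)/(168 - 183))/24515 + 11585/33775 = (9*(-183)/(-15))*(1/24515) + 11585*(1/33775) = (9*(-183)*(-1/15))*(1/24515) + 331/965 = (549/5)*(1/24515) + 331/965 = 549/122575 + 331/965 = 8220422/23656975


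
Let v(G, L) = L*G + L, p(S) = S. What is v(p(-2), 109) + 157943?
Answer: 157834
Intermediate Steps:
v(G, L) = L + G*L (v(G, L) = G*L + L = L + G*L)
v(p(-2), 109) + 157943 = 109*(1 - 2) + 157943 = 109*(-1) + 157943 = -109 + 157943 = 157834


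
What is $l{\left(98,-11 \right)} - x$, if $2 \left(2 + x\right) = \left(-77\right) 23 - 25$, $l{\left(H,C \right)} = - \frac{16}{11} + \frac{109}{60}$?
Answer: $\frac{594239}{660} \approx 900.36$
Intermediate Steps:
$l{\left(H,C \right)} = \frac{239}{660}$ ($l{\left(H,C \right)} = \left(-16\right) \frac{1}{11} + 109 \cdot \frac{1}{60} = - \frac{16}{11} + \frac{109}{60} = \frac{239}{660}$)
$x = -900$ ($x = -2 + \frac{\left(-77\right) 23 - 25}{2} = -2 + \frac{-1771 - 25}{2} = -2 + \frac{1}{2} \left(-1796\right) = -2 - 898 = -900$)
$l{\left(98,-11 \right)} - x = \frac{239}{660} - -900 = \frac{239}{660} + 900 = \frac{594239}{660}$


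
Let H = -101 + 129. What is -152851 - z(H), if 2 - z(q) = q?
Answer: -152825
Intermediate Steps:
H = 28
z(q) = 2 - q
-152851 - z(H) = -152851 - (2 - 1*28) = -152851 - (2 - 28) = -152851 - 1*(-26) = -152851 + 26 = -152825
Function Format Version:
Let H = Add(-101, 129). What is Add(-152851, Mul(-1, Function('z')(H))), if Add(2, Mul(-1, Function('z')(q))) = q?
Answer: -152825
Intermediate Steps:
H = 28
Function('z')(q) = Add(2, Mul(-1, q))
Add(-152851, Mul(-1, Function('z')(H))) = Add(-152851, Mul(-1, Add(2, Mul(-1, 28)))) = Add(-152851, Mul(-1, Add(2, -28))) = Add(-152851, Mul(-1, -26)) = Add(-152851, 26) = -152825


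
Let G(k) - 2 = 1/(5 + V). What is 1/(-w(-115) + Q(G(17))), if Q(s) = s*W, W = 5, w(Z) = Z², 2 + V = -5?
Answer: -2/26435 ≈ -7.5657e-5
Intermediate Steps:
V = -7 (V = -2 - 5 = -7)
G(k) = 3/2 (G(k) = 2 + 1/(5 - 7) = 2 + 1/(-2) = 2 - ½ = 3/2)
Q(s) = 5*s (Q(s) = s*5 = 5*s)
1/(-w(-115) + Q(G(17))) = 1/(-1*(-115)² + 5*(3/2)) = 1/(-1*13225 + 15/2) = 1/(-13225 + 15/2) = 1/(-26435/2) = -2/26435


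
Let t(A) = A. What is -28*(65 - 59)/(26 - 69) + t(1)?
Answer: 211/43 ≈ 4.9070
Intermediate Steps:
-28*(65 - 59)/(26 - 69) + t(1) = -28*(65 - 59)/(26 - 69) + 1 = -168/(-43) + 1 = -168*(-1)/43 + 1 = -28*(-6/43) + 1 = 168/43 + 1 = 211/43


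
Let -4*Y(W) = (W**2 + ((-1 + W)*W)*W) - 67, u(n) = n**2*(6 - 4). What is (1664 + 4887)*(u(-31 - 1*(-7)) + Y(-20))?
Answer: 83033925/4 ≈ 2.0758e+7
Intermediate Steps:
u(n) = 2*n**2 (u(n) = n**2*2 = 2*n**2)
Y(W) = 67/4 - W**2/4 - W**2*(-1 + W)/4 (Y(W) = -((W**2 + ((-1 + W)*W)*W) - 67)/4 = -((W**2 + (W*(-1 + W))*W) - 67)/4 = -((W**2 + W**2*(-1 + W)) - 67)/4 = -(-67 + W**2 + W**2*(-1 + W))/4 = 67/4 - W**2/4 - W**2*(-1 + W)/4)
(1664 + 4887)*(u(-31 - 1*(-7)) + Y(-20)) = (1664 + 4887)*(2*(-31 - 1*(-7))**2 + (67/4 - 1/4*(-20)**3)) = 6551*(2*(-31 + 7)**2 + (67/4 - 1/4*(-8000))) = 6551*(2*(-24)**2 + (67/4 + 2000)) = 6551*(2*576 + 8067/4) = 6551*(1152 + 8067/4) = 6551*(12675/4) = 83033925/4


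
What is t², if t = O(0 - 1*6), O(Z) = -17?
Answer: 289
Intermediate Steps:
t = -17
t² = (-17)² = 289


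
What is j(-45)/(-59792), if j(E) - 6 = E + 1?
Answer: 19/29896 ≈ 0.00063554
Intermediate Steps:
j(E) = 7 + E (j(E) = 6 + (E + 1) = 6 + (1 + E) = 7 + E)
j(-45)/(-59792) = (7 - 45)/(-59792) = -38*(-1/59792) = 19/29896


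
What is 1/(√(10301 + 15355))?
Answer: √6414/12828 ≈ 0.0062432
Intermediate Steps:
1/(√(10301 + 15355)) = 1/(√25656) = 1/(2*√6414) = √6414/12828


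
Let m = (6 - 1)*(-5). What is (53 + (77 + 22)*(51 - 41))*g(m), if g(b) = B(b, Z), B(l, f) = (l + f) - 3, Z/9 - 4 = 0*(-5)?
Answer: 8344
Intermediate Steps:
m = -25 (m = 5*(-5) = -25)
Z = 36 (Z = 36 + 9*(0*(-5)) = 36 + 9*0 = 36 + 0 = 36)
B(l, f) = -3 + f + l (B(l, f) = (f + l) - 3 = -3 + f + l)
g(b) = 33 + b (g(b) = -3 + 36 + b = 33 + b)
(53 + (77 + 22)*(51 - 41))*g(m) = (53 + (77 + 22)*(51 - 41))*(33 - 25) = (53 + 99*10)*8 = (53 + 990)*8 = 1043*8 = 8344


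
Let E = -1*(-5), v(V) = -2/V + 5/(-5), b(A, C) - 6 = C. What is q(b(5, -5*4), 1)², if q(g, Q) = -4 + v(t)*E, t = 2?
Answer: 196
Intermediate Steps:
b(A, C) = 6 + C
v(V) = -1 - 2/V (v(V) = -2/V + 5*(-⅕) = -2/V - 1 = -1 - 2/V)
E = 5
q(g, Q) = -14 (q(g, Q) = -4 + ((-2 - 1*2)/2)*5 = -4 + ((-2 - 2)/2)*5 = -4 + ((½)*(-4))*5 = -4 - 2*5 = -4 - 10 = -14)
q(b(5, -5*4), 1)² = (-14)² = 196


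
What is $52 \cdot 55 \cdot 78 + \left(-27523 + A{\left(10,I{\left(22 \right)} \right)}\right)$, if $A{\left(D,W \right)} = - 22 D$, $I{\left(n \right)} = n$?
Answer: $195337$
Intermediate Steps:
$52 \cdot 55 \cdot 78 + \left(-27523 + A{\left(10,I{\left(22 \right)} \right)}\right) = 52 \cdot 55 \cdot 78 - 27743 = 2860 \cdot 78 - 27743 = 223080 - 27743 = 195337$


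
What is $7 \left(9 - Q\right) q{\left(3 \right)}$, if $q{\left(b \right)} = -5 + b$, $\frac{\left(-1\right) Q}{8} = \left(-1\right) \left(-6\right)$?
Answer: $-798$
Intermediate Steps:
$Q = -48$ ($Q = - 8 \left(\left(-1\right) \left(-6\right)\right) = \left(-8\right) 6 = -48$)
$7 \left(9 - Q\right) q{\left(3 \right)} = 7 \left(9 - -48\right) \left(-5 + 3\right) = 7 \left(9 + 48\right) \left(-2\right) = 7 \cdot 57 \left(-2\right) = 399 \left(-2\right) = -798$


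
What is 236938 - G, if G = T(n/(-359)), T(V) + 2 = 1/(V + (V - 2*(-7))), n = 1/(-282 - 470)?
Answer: 447763627396/1889777 ≈ 2.3694e+5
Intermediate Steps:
n = -1/752 (n = 1/(-752) = -1/752 ≈ -0.0013298)
T(V) = -2 + 1/(14 + 2*V) (T(V) = -2 + 1/(V + (V - 2*(-7))) = -2 + 1/(V + (V + 14)) = -2 + 1/(V + (14 + V)) = -2 + 1/(14 + 2*V))
G = -3644570/1889777 (G = (-27 - (-1)/(188*(-359)))/(2*(7 - 1/752/(-359))) = (-27 - (-1)*(-1)/(188*359))/(2*(7 - 1/752*(-1/359))) = (-27 - 4*1/269968)/(2*(7 + 1/269968)) = (-27 - 1/67492)/(2*(1889777/269968)) = (½)*(269968/1889777)*(-1822285/67492) = -3644570/1889777 ≈ -1.9286)
236938 - G = 236938 - 1*(-3644570/1889777) = 236938 + 3644570/1889777 = 447763627396/1889777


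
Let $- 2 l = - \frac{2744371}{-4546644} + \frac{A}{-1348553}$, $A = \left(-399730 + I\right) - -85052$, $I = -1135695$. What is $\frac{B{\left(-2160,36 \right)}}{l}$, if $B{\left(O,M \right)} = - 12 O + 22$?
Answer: $- \frac{318121059831752688}{10295259443375} \approx -30900.0$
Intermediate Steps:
$A = -1450373$ ($A = \left(-399730 - 1135695\right) - -85052 = -1535425 + 85052 = -1450373$)
$B{\left(O,M \right)} = 22 - 12 O$
$l = - \frac{10295259443375}{12262780812264}$ ($l = - \frac{- \frac{2744371}{-4546644} - \frac{1450373}{-1348553}}{2} = - \frac{\left(-2744371\right) \left(- \frac{1}{4546644}\right) - - \frac{1450373}{1348553}}{2} = - \frac{\frac{2744371}{4546644} + \frac{1450373}{1348553}}{2} = \left(- \frac{1}{2}\right) \frac{10295259443375}{6131390406132} = - \frac{10295259443375}{12262780812264} \approx -0.83955$)
$\frac{B{\left(-2160,36 \right)}}{l} = \frac{22 - -25920}{- \frac{10295259443375}{12262780812264}} = \left(22 + 25920\right) \left(- \frac{12262780812264}{10295259443375}\right) = 25942 \left(- \frac{12262780812264}{10295259443375}\right) = - \frac{318121059831752688}{10295259443375}$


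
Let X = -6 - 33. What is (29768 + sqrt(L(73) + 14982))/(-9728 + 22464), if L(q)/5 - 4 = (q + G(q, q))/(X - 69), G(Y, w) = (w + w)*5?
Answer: 3721/1592 + sqrt(4848603)/229248 ≈ 2.3469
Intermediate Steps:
X = -39
G(Y, w) = 10*w (G(Y, w) = (2*w)*5 = 10*w)
L(q) = 20 - 55*q/108 (L(q) = 20 + 5*((q + 10*q)/(-39 - 69)) = 20 + 5*((11*q)/(-108)) = 20 + 5*((11*q)*(-1/108)) = 20 + 5*(-11*q/108) = 20 - 55*q/108)
(29768 + sqrt(L(73) + 14982))/(-9728 + 22464) = (29768 + sqrt((20 - 55/108*73) + 14982))/(-9728 + 22464) = (29768 + sqrt((20 - 4015/108) + 14982))/12736 = (29768 + sqrt(-1855/108 + 14982))*(1/12736) = (29768 + sqrt(1616201/108))*(1/12736) = (29768 + sqrt(4848603)/18)*(1/12736) = 3721/1592 + sqrt(4848603)/229248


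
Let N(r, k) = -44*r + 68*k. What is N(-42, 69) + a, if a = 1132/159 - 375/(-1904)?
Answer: 1982108393/302736 ≈ 6547.3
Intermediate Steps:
a = 2214953/302736 (a = 1132*(1/159) - 375*(-1/1904) = 1132/159 + 375/1904 = 2214953/302736 ≈ 7.3165)
N(-42, 69) + a = (-44*(-42) + 68*69) + 2214953/302736 = (1848 + 4692) + 2214953/302736 = 6540 + 2214953/302736 = 1982108393/302736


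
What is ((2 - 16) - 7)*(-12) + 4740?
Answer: 4992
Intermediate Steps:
((2 - 16) - 7)*(-12) + 4740 = (-14 - 7)*(-12) + 4740 = -21*(-12) + 4740 = 252 + 4740 = 4992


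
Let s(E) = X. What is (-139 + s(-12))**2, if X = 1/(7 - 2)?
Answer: 481636/25 ≈ 19265.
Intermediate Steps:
X = 1/5 ≈ 0.20000
s(E) = 1/5
(-139 + s(-12))**2 = (-139 + 1/5)**2 = (-694/5)**2 = 481636/25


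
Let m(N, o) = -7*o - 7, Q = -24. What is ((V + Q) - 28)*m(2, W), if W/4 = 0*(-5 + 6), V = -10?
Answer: 434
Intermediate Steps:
W = 0 (W = 4*(0*(-5 + 6)) = 4*(0*1) = 4*0 = 0)
m(N, o) = -7 - 7*o
((V + Q) - 28)*m(2, W) = ((-10 - 24) - 28)*(-7 - 7*0) = (-34 - 28)*(-7 + 0) = -62*(-7) = 434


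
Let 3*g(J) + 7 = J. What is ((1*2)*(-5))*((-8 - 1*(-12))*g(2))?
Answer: 200/3 ≈ 66.667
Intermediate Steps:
g(J) = -7/3 + J/3
((1*2)*(-5))*((-8 - 1*(-12))*g(2)) = ((1*2)*(-5))*((-8 - 1*(-12))*(-7/3 + (⅓)*2)) = (2*(-5))*((-8 + 12)*(-7/3 + ⅔)) = -40*(-5)/3 = -10*(-20/3) = 200/3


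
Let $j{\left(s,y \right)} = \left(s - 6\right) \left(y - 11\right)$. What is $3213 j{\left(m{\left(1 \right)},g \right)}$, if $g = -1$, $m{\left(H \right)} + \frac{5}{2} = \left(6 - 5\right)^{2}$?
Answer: $289170$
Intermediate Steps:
$m{\left(H \right)} = - \frac{3}{2}$ ($m{\left(H \right)} = - \frac{5}{2} + \left(6 - 5\right)^{2} = - \frac{5}{2} + 1^{2} = - \frac{5}{2} + 1 = - \frac{3}{2}$)
$j{\left(s,y \right)} = \left(-11 + y\right) \left(-6 + s\right)$ ($j{\left(s,y \right)} = \left(-6 + s\right) \left(-11 + y\right) = \left(-11 + y\right) \left(-6 + s\right)$)
$3213 j{\left(m{\left(1 \right)},g \right)} = 3213 \left(66 - - \frac{33}{2} - -6 - - \frac{3}{2}\right) = 3213 \left(66 + \frac{33}{2} + 6 + \frac{3}{2}\right) = 3213 \cdot 90 = 289170$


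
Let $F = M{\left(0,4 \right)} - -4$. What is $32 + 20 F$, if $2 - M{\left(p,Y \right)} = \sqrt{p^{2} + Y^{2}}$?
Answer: $72$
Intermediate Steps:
$M{\left(p,Y \right)} = 2 - \sqrt{Y^{2} + p^{2}}$ ($M{\left(p,Y \right)} = 2 - \sqrt{p^{2} + Y^{2}} = 2 - \sqrt{Y^{2} + p^{2}}$)
$F = 2$ ($F = \left(2 - \sqrt{4^{2} + 0^{2}}\right) - -4 = \left(2 - \sqrt{16 + 0}\right) + 4 = \left(2 - \sqrt{16}\right) + 4 = \left(2 - 4\right) + 4 = -2 + 4 = 2$)
$32 + 20 F = 32 + 20 \cdot 2 = 32 + 40 = 72$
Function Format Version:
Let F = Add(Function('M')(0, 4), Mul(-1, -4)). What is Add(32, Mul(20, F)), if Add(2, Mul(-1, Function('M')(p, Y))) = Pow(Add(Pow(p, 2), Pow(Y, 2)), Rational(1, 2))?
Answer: 72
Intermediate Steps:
Function('M')(p, Y) = Add(2, Mul(-1, Pow(Add(Pow(Y, 2), Pow(p, 2)), Rational(1, 2)))) (Function('M')(p, Y) = Add(2, Mul(-1, Pow(Add(Pow(p, 2), Pow(Y, 2)), Rational(1, 2)))) = Add(2, Mul(-1, Pow(Add(Pow(Y, 2), Pow(p, 2)), Rational(1, 2)))))
F = 2 (F = Add(Add(2, Mul(-1, Pow(Add(Pow(4, 2), Pow(0, 2)), Rational(1, 2)))), Mul(-1, -4)) = Add(Add(2, Mul(-1, Pow(Add(16, 0), Rational(1, 2)))), 4) = Add(Add(2, Mul(-1, Pow(16, Rational(1, 2)))), 4) = Add(Add(2, Mul(-1, 4)), 4) = Add(Add(2, -4), 4) = Add(-2, 4) = 2)
Add(32, Mul(20, F)) = Add(32, Mul(20, 2)) = Add(32, 40) = 72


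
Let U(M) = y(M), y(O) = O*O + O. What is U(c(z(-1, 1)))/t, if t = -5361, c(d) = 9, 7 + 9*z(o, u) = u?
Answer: -30/1787 ≈ -0.016788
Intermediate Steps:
y(O) = O + O**2 (y(O) = O**2 + O = O + O**2)
z(o, u) = -7/9 + u/9
U(M) = M*(1 + M)
U(c(z(-1, 1)))/t = (9*(1 + 9))/(-5361) = (9*10)*(-1/5361) = 90*(-1/5361) = -30/1787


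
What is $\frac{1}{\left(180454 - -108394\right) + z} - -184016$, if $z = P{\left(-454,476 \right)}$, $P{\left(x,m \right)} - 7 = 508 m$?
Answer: $\frac{97650482609}{530663} \approx 1.8402 \cdot 10^{5}$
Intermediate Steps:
$P{\left(x,m \right)} = 7 + 508 m$
$z = 241815$ ($z = 7 + 508 \cdot 476 = 7 + 241808 = 241815$)
$\frac{1}{\left(180454 - -108394\right) + z} - -184016 = \frac{1}{\left(180454 - -108394\right) + 241815} - -184016 = \frac{1}{\left(180454 + 108394\right) + 241815} + 184016 = \frac{1}{288848 + 241815} + 184016 = \frac{1}{530663} + 184016 = \frac{97650482609}{530663}$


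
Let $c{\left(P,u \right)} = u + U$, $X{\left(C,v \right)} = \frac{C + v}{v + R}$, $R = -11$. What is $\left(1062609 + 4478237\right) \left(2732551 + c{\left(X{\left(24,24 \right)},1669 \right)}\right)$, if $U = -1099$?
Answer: $15143802560366$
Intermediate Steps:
$X{\left(C,v \right)} = \frac{C + v}{-11 + v}$ ($X{\left(C,v \right)} = \frac{C + v}{v - 11} = \frac{C + v}{-11 + v}$)
$c{\left(P,u \right)} = -1099 + u$ ($c{\left(P,u \right)} = u - 1099 = -1099 + u$)
$\left(1062609 + 4478237\right) \left(2732551 + c{\left(X{\left(24,24 \right)},1669 \right)}\right) = \left(1062609 + 4478237\right) \left(2732551 + \left(-1099 + 1669\right)\right) = 5540846 \left(2732551 + 570\right) = 5540846 \cdot 2733121 = 15143802560366$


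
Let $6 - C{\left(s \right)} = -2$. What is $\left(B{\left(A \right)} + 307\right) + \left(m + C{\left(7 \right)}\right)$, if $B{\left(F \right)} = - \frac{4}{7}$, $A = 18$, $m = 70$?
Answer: $\frac{2691}{7} \approx 384.43$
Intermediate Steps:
$C{\left(s \right)} = 8$ ($C{\left(s \right)} = 6 - -2 = 6 + 2 = 8$)
$B{\left(F \right)} = - \frac{4}{7}$ ($B{\left(F \right)} = \left(-4\right) \frac{1}{7} = - \frac{4}{7}$)
$\left(B{\left(A \right)} + 307\right) + \left(m + C{\left(7 \right)}\right) = \left(- \frac{4}{7} + 307\right) + \left(70 + 8\right) = \frac{2145}{7} + 78 = \frac{2691}{7}$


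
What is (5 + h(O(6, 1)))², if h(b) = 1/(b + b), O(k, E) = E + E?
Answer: 441/16 ≈ 27.563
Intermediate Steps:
O(k, E) = 2*E
h(b) = 1/(2*b)
(5 + h(O(6, 1)))² = (5 + 1/(2*((2*1))))² = (5 + (½)/2)² = (5 + (½)*(½))² = (5 + ¼)² = (21/4)² = 441/16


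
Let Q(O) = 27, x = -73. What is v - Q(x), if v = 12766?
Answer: 12739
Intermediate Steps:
v - Q(x) = 12766 - 1*27 = 12766 - 27 = 12739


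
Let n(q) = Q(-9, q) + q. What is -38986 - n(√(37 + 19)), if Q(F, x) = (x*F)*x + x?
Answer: -38482 - 4*√14 ≈ -38497.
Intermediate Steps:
Q(F, x) = x + F*x² (Q(F, x) = (F*x)*x + x = F*x² + x = x + F*x²)
n(q) = q + q*(1 - 9*q) (n(q) = q*(1 - 9*q) + q = q + q*(1 - 9*q))
-38986 - n(√(37 + 19)) = -38986 - √(37 + 19)*(2 - 9*√(37 + 19)) = -38986 - √56*(2 - 18*√14) = -38986 - 2*√14*(2 - 18*√14)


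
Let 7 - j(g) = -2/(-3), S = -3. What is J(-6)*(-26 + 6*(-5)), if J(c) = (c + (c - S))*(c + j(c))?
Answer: 168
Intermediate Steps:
j(g) = 19/3 (j(g) = 7 - (-2)/(-3) = 7 - (-2)*(-1)/3 = 7 - 1*⅔ = 7 - ⅔ = 19/3)
J(c) = (3 + 2*c)*(19/3 + c) (J(c) = (c + (c - 1*(-3)))*(c + 19/3) = (c + (c + 3))*(19/3 + c) = (c + (3 + c))*(19/3 + c) = (3 + 2*c)*(19/3 + c))
J(-6)*(-26 + 6*(-5)) = (19 + 2*(-6)² + (47/3)*(-6))*(-26 + 6*(-5)) = (19 + 2*36 - 94)*(-26 - 30) = (19 + 72 - 94)*(-56) = -3*(-56) = 168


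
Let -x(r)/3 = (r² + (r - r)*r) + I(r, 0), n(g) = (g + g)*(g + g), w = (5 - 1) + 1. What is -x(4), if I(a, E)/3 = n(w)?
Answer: 948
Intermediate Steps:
w = 5 (w = 4 + 1 = 5)
n(g) = 4*g² (n(g) = (2*g)*(2*g) = 4*g²)
I(a, E) = 300 (I(a, E) = 3*(4*5²) = 3*(4*25) = 3*100 = 300)
x(r) = -900 - 3*r² (x(r) = -3*((r² + (r - r)*r) + 300) = -3*((r² + 0*r) + 300) = -3*((r² + 0) + 300) = -3*(r² + 300) = -3*(300 + r²) = -900 - 3*r²)
-x(4) = -(-900 - 3*4²) = -(-900 - 3*16) = -(-900 - 48) = -1*(-948) = 948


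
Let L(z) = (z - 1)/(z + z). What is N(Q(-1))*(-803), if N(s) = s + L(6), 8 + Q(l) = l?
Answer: 82709/12 ≈ 6892.4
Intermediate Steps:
L(z) = (-1 + z)/(2*z) (L(z) = (-1 + z)/((2*z)) = (-1 + z)*(1/(2*z)) = (-1 + z)/(2*z))
Q(l) = -8 + l
N(s) = 5/12 + s (N(s) = s + (½)*(-1 + 6)/6 = s + (½)*(⅙)*5 = s + 5/12 = 5/12 + s)
N(Q(-1))*(-803) = (5/12 + (-8 - 1))*(-803) = (5/12 - 9)*(-803) = -103/12*(-803) = 82709/12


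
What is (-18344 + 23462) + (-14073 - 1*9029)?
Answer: -17984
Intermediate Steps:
(-18344 + 23462) + (-14073 - 1*9029) = 5118 + (-14073 - 9029) = 5118 - 23102 = -17984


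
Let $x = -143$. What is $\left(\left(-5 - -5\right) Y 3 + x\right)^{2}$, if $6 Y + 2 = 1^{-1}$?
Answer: $20449$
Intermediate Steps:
$Y = - \frac{1}{6}$ ($Y = - \frac{1}{3} + \frac{1}{6 \cdot 1} = - \frac{1}{3} + \frac{1}{6} \cdot 1 = - \frac{1}{3} + \frac{1}{6} = - \frac{1}{6} \approx -0.16667$)
$\left(\left(-5 - -5\right) Y 3 + x\right)^{2} = \left(\left(-5 - -5\right) \left(- \frac{1}{6}\right) 3 - 143\right)^{2} = \left(\left(-5 + 5\right) \left(- \frac{1}{6}\right) 3 - 143\right)^{2} = \left(0 \left(- \frac{1}{6}\right) 3 - 143\right)^{2} = \left(0 \cdot 3 - 143\right)^{2} = \left(0 - 143\right)^{2} = \left(-143\right)^{2} = 20449$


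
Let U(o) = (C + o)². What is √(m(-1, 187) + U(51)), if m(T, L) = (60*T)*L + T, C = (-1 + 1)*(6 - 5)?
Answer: 2*I*√2155 ≈ 92.844*I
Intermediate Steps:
C = 0 (C = 0*1 = 0)
U(o) = o² (U(o) = (0 + o)² = o²)
m(T, L) = T + 60*L*T (m(T, L) = 60*L*T + T = T + 60*L*T)
√(m(-1, 187) + U(51)) = √(-(1 + 60*187) + 51²) = √(-(1 + 11220) + 2601) = √(-1*11221 + 2601) = √(-11221 + 2601) = √(-8620) = 2*I*√2155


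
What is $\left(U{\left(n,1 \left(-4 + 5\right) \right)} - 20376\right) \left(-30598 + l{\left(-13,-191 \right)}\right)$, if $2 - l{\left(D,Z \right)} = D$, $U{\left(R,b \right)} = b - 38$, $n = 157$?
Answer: $624290779$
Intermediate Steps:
$U{\left(R,b \right)} = -38 + b$
$l{\left(D,Z \right)} = 2 - D$
$\left(U{\left(n,1 \left(-4 + 5\right) \right)} - 20376\right) \left(-30598 + l{\left(-13,-191 \right)}\right) = \left(\left(-38 + 1 \left(-4 + 5\right)\right) - 20376\right) \left(-30598 + \left(2 - -13\right)\right) = \left(\left(-38 + 1 \cdot 1\right) - 20376\right) \left(-30598 + \left(2 + 13\right)\right) = \left(\left(-38 + 1\right) - 20376\right) \left(-30598 + 15\right) = \left(-37 - 20376\right) \left(-30583\right) = \left(-20413\right) \left(-30583\right) = 624290779$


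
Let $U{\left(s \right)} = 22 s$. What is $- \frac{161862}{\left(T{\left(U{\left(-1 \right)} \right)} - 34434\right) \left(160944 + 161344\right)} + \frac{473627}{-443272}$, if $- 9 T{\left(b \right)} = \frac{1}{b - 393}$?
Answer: $- \frac{4578233727368773}{4284870844460258} \approx -1.0685$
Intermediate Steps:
$T{\left(b \right)} = - \frac{1}{9 \left(-393 + b\right)}$ ($T{\left(b \right)} = - \frac{1}{9 \left(b - 393\right)} = - \frac{1}{9 \left(-393 + b\right)}$)
$- \frac{161862}{\left(T{\left(U{\left(-1 \right)} \right)} - 34434\right) \left(160944 + 161344\right)} + \frac{473627}{-443272} = - \frac{161862}{\left(- \frac{1}{-3537 + 9 \cdot 22 \left(-1\right)} - 34434\right) \left(160944 + 161344\right)} + \frac{473627}{-443272} = - \frac{161862}{\left(- \frac{1}{-3537 + 9 \left(-22\right)} - 34434\right) 322288} + 473627 \left(- \frac{1}{443272}\right) = - \frac{161862}{\left(- \frac{1}{-3537 - 198} - 34434\right) 322288} - \frac{473627}{443272} = - \frac{161862}{\left(- \frac{1}{-3735} - 34434\right) 322288} - \frac{473627}{443272} = - \frac{161862}{\left(\left(-1\right) \left(- \frac{1}{3735}\right) - 34434\right) 322288} - \frac{473627}{443272} = - \frac{161862}{\left(\frac{1}{3735} - 34434\right) 322288} - \frac{473627}{443272} = - \frac{161862}{\left(- \frac{128610989}{3735}\right) 322288} - \frac{473627}{443272} = - \frac{161862}{- \frac{41449778422832}{3735}} - \frac{473627}{443272} = \left(-161862\right) \left(- \frac{3735}{41449778422832}\right) - \frac{473627}{443272} = \frac{302277285}{20724889211416} - \frac{473627}{443272} = - \frac{4578233727368773}{4284870844460258}$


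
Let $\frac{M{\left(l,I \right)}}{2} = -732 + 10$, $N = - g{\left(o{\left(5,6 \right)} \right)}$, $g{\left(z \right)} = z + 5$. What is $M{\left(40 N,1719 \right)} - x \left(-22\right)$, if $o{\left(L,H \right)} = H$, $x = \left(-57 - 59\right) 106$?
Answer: $-271956$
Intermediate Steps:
$x = -12296$ ($x = \left(-116\right) 106 = -12296$)
$g{\left(z \right)} = 5 + z$
$N = -11$ ($N = - (5 + 6) = \left(-1\right) 11 = -11$)
$M{\left(l,I \right)} = -1444$ ($M{\left(l,I \right)} = 2 \left(-732 + 10\right) = 2 \left(-722\right) = -1444$)
$M{\left(40 N,1719 \right)} - x \left(-22\right) = -1444 - \left(-12296\right) \left(-22\right) = -1444 - 270512 = -271956$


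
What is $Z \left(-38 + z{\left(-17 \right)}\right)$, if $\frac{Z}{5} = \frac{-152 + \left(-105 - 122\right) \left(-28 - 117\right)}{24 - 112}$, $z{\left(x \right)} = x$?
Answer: $\frac{819075}{8} \approx 1.0238 \cdot 10^{5}$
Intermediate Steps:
$Z = - \frac{163815}{88}$ ($Z = 5 \frac{-152 + \left(-105 - 122\right) \left(-28 - 117\right)}{24 - 112} = 5 \frac{-152 - -32915}{-88} = 5 \left(-152 + 32915\right) \left(- \frac{1}{88}\right) = 5 \cdot 32763 \left(- \frac{1}{88}\right) = 5 \left(- \frac{32763}{88}\right) = - \frac{163815}{88} \approx -1861.5$)
$Z \left(-38 + z{\left(-17 \right)}\right) = - \frac{163815 \left(-38 - 17\right)}{88} = \left(- \frac{163815}{88}\right) \left(-55\right) = \frac{819075}{8}$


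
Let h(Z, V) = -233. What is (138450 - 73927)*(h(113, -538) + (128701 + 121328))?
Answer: 16117587308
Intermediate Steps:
(138450 - 73927)*(h(113, -538) + (128701 + 121328)) = (138450 - 73927)*(-233 + (128701 + 121328)) = 64523*(-233 + 250029) = 64523*249796 = 16117587308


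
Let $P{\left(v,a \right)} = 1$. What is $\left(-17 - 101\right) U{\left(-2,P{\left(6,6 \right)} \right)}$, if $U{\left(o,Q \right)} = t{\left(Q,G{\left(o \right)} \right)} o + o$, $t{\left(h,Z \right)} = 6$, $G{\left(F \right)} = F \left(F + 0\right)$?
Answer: $1652$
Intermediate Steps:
$G{\left(F \right)} = F^{2}$ ($G{\left(F \right)} = F F = F^{2}$)
$U{\left(o,Q \right)} = 7 o$ ($U{\left(o,Q \right)} = 6 o + o = 7 o$)
$\left(-17 - 101\right) U{\left(-2,P{\left(6,6 \right)} \right)} = \left(-17 - 101\right) 7 \left(-2\right) = \left(-118\right) \left(-14\right) = 1652$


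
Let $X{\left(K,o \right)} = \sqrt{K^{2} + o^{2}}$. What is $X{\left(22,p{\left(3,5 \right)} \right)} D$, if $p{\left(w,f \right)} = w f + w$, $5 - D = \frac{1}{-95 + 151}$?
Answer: $\frac{279 \sqrt{202}}{28} \approx 141.62$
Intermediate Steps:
$D = \frac{279}{56}$ ($D = 5 - \frac{1}{-95 + 151} = 5 - \frac{1}{56} = \frac{279}{56} \approx 4.9821$)
$p{\left(w,f \right)} = w + f w$ ($p{\left(w,f \right)} = f w + w = w + f w$)
$X{\left(22,p{\left(3,5 \right)} \right)} D = \sqrt{22^{2} + \left(3 \left(1 + 5\right)\right)^{2}} \cdot \frac{279}{56} = \sqrt{484 + \left(3 \cdot 6\right)^{2}} \cdot \frac{279}{56} = \sqrt{484 + 18^{2}} \cdot \frac{279}{56} = \sqrt{484 + 324} \cdot \frac{279}{56} = \sqrt{808} \cdot \frac{279}{56} = 2 \sqrt{202} \cdot \frac{279}{56} = \frac{279 \sqrt{202}}{28}$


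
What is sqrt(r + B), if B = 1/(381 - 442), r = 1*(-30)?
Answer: I*sqrt(111691)/61 ≈ 5.4787*I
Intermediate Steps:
r = -30
B = -1/61 (B = 1/(-61) = -1/61 ≈ -0.016393)
sqrt(r + B) = sqrt(-30 - 1/61) = sqrt(-1831/61) = I*sqrt(111691)/61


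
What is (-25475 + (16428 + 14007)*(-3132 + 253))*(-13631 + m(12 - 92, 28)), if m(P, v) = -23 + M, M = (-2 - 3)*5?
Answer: 1198934803360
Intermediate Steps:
M = -25 (M = -5*5 = -25)
m(P, v) = -48 (m(P, v) = -23 - 25 = -48)
(-25475 + (16428 + 14007)*(-3132 + 253))*(-13631 + m(12 - 92, 28)) = (-25475 + (16428 + 14007)*(-3132 + 253))*(-13631 - 48) = (-25475 + 30435*(-2879))*(-13679) = (-25475 - 87622365)*(-13679) = -87647840*(-13679) = 1198934803360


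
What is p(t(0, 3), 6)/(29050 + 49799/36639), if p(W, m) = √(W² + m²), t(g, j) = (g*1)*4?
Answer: 219834/1064412749 ≈ 0.00020653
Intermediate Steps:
t(g, j) = 4*g (t(g, j) = g*4 = 4*g)
p(t(0, 3), 6)/(29050 + 49799/36639) = √((4*0)² + 6²)/(29050 + 49799/36639) = √(0² + 36)/(29050 + 49799*(1/36639)) = √(0 + 36)/(29050 + 49799/36639) = √36/(1064412749/36639) = (36639/1064412749)*6 = 219834/1064412749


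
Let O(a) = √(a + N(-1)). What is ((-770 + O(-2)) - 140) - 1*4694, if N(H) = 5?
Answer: -5604 + √3 ≈ -5602.3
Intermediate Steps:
O(a) = √(5 + a) (O(a) = √(a + 5) = √(5 + a))
((-770 + O(-2)) - 140) - 1*4694 = ((-770 + √(5 - 2)) - 140) - 1*4694 = ((-770 + √3) - 140) - 4694 = (-910 + √3) - 4694 = -5604 + √3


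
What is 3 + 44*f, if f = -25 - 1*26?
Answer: -2241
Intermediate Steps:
f = -51 (f = -25 - 26 = -51)
3 + 44*f = 3 + 44*(-51) = 3 - 2244 = -2241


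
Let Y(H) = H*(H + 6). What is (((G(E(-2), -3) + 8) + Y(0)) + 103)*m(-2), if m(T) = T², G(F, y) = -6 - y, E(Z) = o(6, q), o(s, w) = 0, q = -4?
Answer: 432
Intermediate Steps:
E(Z) = 0
Y(H) = H*(6 + H)
(((G(E(-2), -3) + 8) + Y(0)) + 103)*m(-2) = ((((-6 - 1*(-3)) + 8) + 0*(6 + 0)) + 103)*(-2)² = ((((-6 + 3) + 8) + 0*6) + 103)*4 = (((-3 + 8) + 0) + 103)*4 = ((5 + 0) + 103)*4 = (5 + 103)*4 = 108*4 = 432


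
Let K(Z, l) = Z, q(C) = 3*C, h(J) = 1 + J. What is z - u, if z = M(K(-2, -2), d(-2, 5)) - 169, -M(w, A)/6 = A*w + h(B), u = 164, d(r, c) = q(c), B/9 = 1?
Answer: -213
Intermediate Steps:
B = 9 (B = 9*1 = 9)
d(r, c) = 3*c
M(w, A) = -60 - 6*A*w (M(w, A) = -6*(A*w + (1 + 9)) = -6*(A*w + 10) = -6*(10 + A*w) = -60 - 6*A*w)
z = -49 (z = (-60 - 6*3*5*(-2)) - 169 = (-60 - 6*15*(-2)) - 169 = (-60 + 180) - 169 = 120 - 169 = -49)
z - u = -49 - 1*164 = -49 - 164 = -213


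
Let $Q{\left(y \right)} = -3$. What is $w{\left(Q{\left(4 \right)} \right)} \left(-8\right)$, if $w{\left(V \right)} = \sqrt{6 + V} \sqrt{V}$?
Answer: $- 24 i \approx - 24.0 i$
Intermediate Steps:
$w{\left(V \right)} = \sqrt{V} \sqrt{6 + V}$
$w{\left(Q{\left(4 \right)} \right)} \left(-8\right) = \sqrt{-3} \sqrt{6 - 3} \left(-8\right) = i \sqrt{3} \sqrt{3} \left(-8\right) = 3 i \left(-8\right) = - 24 i$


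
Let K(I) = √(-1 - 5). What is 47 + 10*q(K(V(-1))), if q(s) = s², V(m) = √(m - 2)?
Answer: -13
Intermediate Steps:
V(m) = √(-2 + m)
K(I) = I*√6 (K(I) = √(-6) = I*√6)
47 + 10*q(K(V(-1))) = 47 + 10*(I*√6)² = 47 + 10*(-6) = 47 - 60 = -13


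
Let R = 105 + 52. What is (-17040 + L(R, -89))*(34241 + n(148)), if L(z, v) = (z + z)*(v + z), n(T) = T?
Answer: 148285368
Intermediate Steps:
R = 157
L(z, v) = 2*z*(v + z) (L(z, v) = (2*z)*(v + z) = 2*z*(v + z))
(-17040 + L(R, -89))*(34241 + n(148)) = (-17040 + 2*157*(-89 + 157))*(34241 + 148) = (-17040 + 2*157*68)*34389 = (-17040 + 21352)*34389 = 4312*34389 = 148285368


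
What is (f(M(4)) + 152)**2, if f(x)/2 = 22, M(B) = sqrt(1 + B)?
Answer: 38416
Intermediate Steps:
f(x) = 44 (f(x) = 2*22 = 44)
(f(M(4)) + 152)**2 = (44 + 152)**2 = 196**2 = 38416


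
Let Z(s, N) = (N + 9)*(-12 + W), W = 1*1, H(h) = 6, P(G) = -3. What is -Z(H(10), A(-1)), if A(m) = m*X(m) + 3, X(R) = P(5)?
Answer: 165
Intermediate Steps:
X(R) = -3
A(m) = 3 - 3*m (A(m) = m*(-3) + 3 = -3*m + 3 = 3 - 3*m)
W = 1
Z(s, N) = -99 - 11*N (Z(s, N) = (N + 9)*(-12 + 1) = (9 + N)*(-11) = -99 - 11*N)
-Z(H(10), A(-1)) = -(-99 - 11*(3 - 3*(-1))) = -(-99 - 11*(3 + 3)) = -(-99 - 11*6) = -(-99 - 66) = -1*(-165) = 165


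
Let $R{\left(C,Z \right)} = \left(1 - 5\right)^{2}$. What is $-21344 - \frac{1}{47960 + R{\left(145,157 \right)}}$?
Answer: $- \frac{1023999745}{47976} \approx -21344.0$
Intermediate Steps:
$R{\left(C,Z \right)} = 16$ ($R{\left(C,Z \right)} = \left(-4\right)^{2} = 16$)
$-21344 - \frac{1}{47960 + R{\left(145,157 \right)}} = -21344 - \frac{1}{47960 + 16} = -21344 - \frac{1}{47976} = - \frac{1023999745}{47976}$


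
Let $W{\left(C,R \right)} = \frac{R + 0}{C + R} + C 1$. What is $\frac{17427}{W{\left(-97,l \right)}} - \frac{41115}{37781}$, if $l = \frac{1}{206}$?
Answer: $- \frac{13235367325917}{73225547398} \approx -180.75$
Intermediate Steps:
$l = \frac{1}{206} \approx 0.0048544$
$W{\left(C,R \right)} = C + \frac{R}{C + R}$ ($W{\left(C,R \right)} = \frac{R}{C + R} + C = C + \frac{R}{C + R}$)
$\frac{17427}{W{\left(-97,l \right)}} - \frac{41115}{37781} = \frac{17427}{\frac{1}{-97 + \frac{1}{206}} \left(\frac{1}{206} + \left(-97\right)^{2} - \frac{97}{206}\right)} - \frac{41115}{37781} = \frac{17427}{\frac{1}{- \frac{19981}{206}} \left(\frac{1}{206} + 9409 - \frac{97}{206}\right)} - \frac{41115}{37781} = \frac{17427}{\left(- \frac{206}{19981}\right) \frac{969079}{103}} - \frac{41115}{37781} = \frac{17427}{- \frac{1938158}{19981}} - \frac{41115}{37781} = 17427 \left(- \frac{19981}{1938158}\right) - \frac{41115}{37781} = - \frac{348208887}{1938158} - \frac{41115}{37781} = - \frac{13235367325917}{73225547398}$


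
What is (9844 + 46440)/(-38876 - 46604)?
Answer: -14071/21370 ≈ -0.65845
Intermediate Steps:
(9844 + 46440)/(-38876 - 46604) = 56284/(-85480) = 56284*(-1/85480) = -14071/21370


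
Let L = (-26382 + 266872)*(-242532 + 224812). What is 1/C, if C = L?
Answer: -1/4261482800 ≈ -2.3466e-10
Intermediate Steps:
L = -4261482800 (L = 240490*(-17720) = -4261482800)
C = -4261482800
1/C = 1/(-4261482800) = -1/4261482800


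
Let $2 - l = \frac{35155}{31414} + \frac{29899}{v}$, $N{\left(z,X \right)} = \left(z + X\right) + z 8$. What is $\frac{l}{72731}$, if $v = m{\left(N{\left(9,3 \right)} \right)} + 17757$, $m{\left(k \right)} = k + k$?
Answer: $- \frac{443208661}{40954531539450} \approx -1.0822 \cdot 10^{-5}$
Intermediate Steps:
$N{\left(z,X \right)} = X + 9 z$ ($N{\left(z,X \right)} = \left(X + z\right) + 8 z = X + 9 z$)
$m{\left(k \right)} = 2 k$
$v = 17925$ ($v = 2 \left(3 + 9 \cdot 9\right) + 17757 = 2 \left(3 + 81\right) + 17757 = 2 \cdot 84 + 17757 = 168 + 17757 = 17925$)
$l = - \frac{443208661}{563095950}$ ($l = 2 - \left(\frac{35155}{31414} + \frac{29899}{17925}\right) = 2 - \frac{1569400561}{563095950} = - \frac{443208661}{563095950} \approx -0.78709$)
$\frac{l}{72731} = - \frac{443208661}{563095950 \cdot 72731} = \left(- \frac{443208661}{563095950}\right) \frac{1}{72731} = - \frac{443208661}{40954531539450}$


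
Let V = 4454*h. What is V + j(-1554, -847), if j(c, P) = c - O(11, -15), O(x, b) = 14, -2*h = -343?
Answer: 762293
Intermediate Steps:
h = 343/2 (h = -½*(-343) = 343/2 ≈ 171.50)
j(c, P) = -14 + c (j(c, P) = c - 1*14 = c - 14 = -14 + c)
V = 763861 (V = 4454*(343/2) = 763861)
V + j(-1554, -847) = 763861 + (-14 - 1554) = 763861 - 1568 = 762293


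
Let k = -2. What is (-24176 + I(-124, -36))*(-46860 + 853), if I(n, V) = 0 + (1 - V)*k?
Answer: 1115669750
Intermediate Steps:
I(n, V) = -2 + 2*V (I(n, V) = 0 + (1 - V)*(-2) = 0 + (-2 + 2*V) = -2 + 2*V)
(-24176 + I(-124, -36))*(-46860 + 853) = (-24176 + (-2 + 2*(-36)))*(-46860 + 853) = (-24176 + (-2 - 72))*(-46007) = (-24176 - 74)*(-46007) = -24250*(-46007) = 1115669750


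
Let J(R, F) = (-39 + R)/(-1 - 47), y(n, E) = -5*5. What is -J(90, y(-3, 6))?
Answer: 17/16 ≈ 1.0625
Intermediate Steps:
y(n, E) = -25
J(R, F) = 13/16 - R/48 (J(R, F) = (-39 + R)/(-48) = (-39 + R)*(-1/48) = 13/16 - R/48)
-J(90, y(-3, 6)) = -(13/16 - 1/48*90) = -(13/16 - 15/8) = -1*(-17/16) = 17/16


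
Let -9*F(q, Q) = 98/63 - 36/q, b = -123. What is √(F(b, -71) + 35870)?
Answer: 2*√1221016777/369 ≈ 189.39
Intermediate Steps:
F(q, Q) = -14/81 + 4/q (F(q, Q) = -(98/63 - 36/q)/9 = -(98*(1/63) - 36/q)/9 = -(14/9 - 36/q)/9 = -14/81 + 4/q)
√(F(b, -71) + 35870) = √((-14/81 + 4/(-123)) + 35870) = √((-14/81 + 4*(-1/123)) + 35870) = √((-14/81 - 4/123) + 35870) = √(-682/3321 + 35870) = √(119123588/3321) = 2*√1221016777/369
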